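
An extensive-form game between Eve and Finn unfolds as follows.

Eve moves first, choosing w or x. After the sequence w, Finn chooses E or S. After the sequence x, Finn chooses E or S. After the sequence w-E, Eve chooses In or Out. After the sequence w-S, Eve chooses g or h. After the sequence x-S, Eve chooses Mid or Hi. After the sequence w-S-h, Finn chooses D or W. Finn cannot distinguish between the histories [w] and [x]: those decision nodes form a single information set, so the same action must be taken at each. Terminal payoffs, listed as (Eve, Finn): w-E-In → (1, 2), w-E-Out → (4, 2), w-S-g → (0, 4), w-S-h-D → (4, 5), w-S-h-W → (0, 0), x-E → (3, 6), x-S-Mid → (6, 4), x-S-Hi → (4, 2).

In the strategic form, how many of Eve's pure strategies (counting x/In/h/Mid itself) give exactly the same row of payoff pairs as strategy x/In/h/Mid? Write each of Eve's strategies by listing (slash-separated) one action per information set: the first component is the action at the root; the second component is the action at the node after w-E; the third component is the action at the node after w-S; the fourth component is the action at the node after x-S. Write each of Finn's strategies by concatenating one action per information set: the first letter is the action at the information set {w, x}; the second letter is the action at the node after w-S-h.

Row for x/In/h/Mid (columns ED, EW, SD, SW): (3,6) (3,6) (6,4) (6,4).
Under x/In/h/Mid, Eve's choice at the node after w-E and at the node after w-S can never be reached regardless of what Finn does, so varying those choices leaves every outcome unchanged.
Holding the reachable choices fixed and varying the unreachable ones freely already gives 2 × 2 = 4 equivalent strategies.
No other strategy reproduces this row, so those 4 are the full class: x/In/g/Mid, x/In/h/Mid, x/Out/g/Mid, x/Out/h/Mid.

4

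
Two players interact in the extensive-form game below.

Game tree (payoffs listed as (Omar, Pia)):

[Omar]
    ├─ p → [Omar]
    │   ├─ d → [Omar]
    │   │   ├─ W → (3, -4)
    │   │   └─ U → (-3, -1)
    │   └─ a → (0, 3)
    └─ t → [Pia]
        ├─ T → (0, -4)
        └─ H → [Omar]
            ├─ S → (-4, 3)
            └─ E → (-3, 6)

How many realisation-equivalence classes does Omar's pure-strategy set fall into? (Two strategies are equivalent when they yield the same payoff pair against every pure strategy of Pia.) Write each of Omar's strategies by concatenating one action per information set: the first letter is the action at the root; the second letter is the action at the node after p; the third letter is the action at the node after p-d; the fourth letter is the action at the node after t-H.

5

Omar has 16 pure strategies: pdWS, pdWE, pdUS, pdUE, paWS, paWE, paUS, paUE, tdWS, tdWE, tdUS, tdUE, taWS, taWE, taUS, taUE. Columns: T, H.
{pdWS, pdWE} → row (3,-4) (3,-4)
{pdUS, pdUE} → row (-3,-1) (-3,-1)
{paWS, paWE, paUS, paUE} → row (0,3) (0,3)
{tdWS, tdUS, taWS, taUS} → row (0,-4) (-4,3)
{tdWE, tdUE, taWE, taUE} → row (0,-4) (-3,6)
That's 5 distinct rows out of 16 strategies.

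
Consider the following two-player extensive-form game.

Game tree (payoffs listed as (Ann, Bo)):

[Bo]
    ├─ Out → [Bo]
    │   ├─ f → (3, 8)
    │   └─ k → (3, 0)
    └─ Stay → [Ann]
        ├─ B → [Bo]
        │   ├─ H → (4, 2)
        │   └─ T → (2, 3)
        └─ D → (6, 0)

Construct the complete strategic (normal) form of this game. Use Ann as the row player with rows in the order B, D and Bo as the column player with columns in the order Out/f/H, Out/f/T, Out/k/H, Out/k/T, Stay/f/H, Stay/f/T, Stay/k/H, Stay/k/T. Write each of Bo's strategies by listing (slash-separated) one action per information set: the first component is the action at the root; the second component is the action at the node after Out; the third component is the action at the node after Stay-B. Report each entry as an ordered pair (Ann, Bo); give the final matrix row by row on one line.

B: (3,8) (3,8) (3,0) (3,0) (4,2) (2,3) (4,2) (2,3) | D: (3,8) (3,8) (3,0) (3,0) (6,0) (6,0) (6,0) (6,0)

      Out/f/H  Out/f/T  Out/k/H  Out/k/T  Stay/f/H  Stay/f/T  Stay/k/H  Stay/k/T
   B    (3,8)    (3,8)    (3,0)    (3,0)    (4,2)    (2,3)    (4,2)    (2,3)
   D    (3,8)    (3,8)    (3,0)    (3,0)    (6,0)    (6,0)    (6,0)    (6,0)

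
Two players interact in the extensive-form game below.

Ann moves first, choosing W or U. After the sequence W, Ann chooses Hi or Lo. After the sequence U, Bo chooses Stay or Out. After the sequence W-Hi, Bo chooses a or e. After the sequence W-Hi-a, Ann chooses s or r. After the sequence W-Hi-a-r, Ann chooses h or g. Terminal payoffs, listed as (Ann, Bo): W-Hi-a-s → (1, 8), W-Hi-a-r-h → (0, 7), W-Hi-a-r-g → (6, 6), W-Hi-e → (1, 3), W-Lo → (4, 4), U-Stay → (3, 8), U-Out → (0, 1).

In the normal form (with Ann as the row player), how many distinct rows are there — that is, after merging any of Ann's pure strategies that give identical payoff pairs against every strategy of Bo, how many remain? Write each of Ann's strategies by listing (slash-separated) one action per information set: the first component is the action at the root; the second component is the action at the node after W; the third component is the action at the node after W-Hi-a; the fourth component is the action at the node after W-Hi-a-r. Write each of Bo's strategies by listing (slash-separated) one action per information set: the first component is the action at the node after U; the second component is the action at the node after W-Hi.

Ann has 16 pure strategies: W/Hi/s/h, W/Hi/s/g, W/Hi/r/h, W/Hi/r/g, W/Lo/s/h, W/Lo/s/g, W/Lo/r/h, W/Lo/r/g, U/Hi/s/h, U/Hi/s/g, U/Hi/r/h, U/Hi/r/g, U/Lo/s/h, U/Lo/s/g, U/Lo/r/h, U/Lo/r/g. Columns: Stay/a, Stay/e, Out/a, Out/e.
{W/Hi/s/h, W/Hi/s/g} → row (1,8) (1,3) (1,8) (1,3)
{W/Hi/r/h} → row (0,7) (1,3) (0,7) (1,3)
{W/Hi/r/g} → row (6,6) (1,3) (6,6) (1,3)
{W/Lo/s/h, W/Lo/s/g, W/Lo/r/h, W/Lo/r/g} → row (4,4) (4,4) (4,4) (4,4)
{U/Hi/s/h, U/Hi/s/g, U/Hi/r/h, U/Hi/r/g, U/Lo/s/h, U/Lo/s/g, U/Lo/r/h, U/Lo/r/g} → row (3,8) (3,8) (0,1) (0,1)
That's 5 distinct rows out of 16 strategies.

5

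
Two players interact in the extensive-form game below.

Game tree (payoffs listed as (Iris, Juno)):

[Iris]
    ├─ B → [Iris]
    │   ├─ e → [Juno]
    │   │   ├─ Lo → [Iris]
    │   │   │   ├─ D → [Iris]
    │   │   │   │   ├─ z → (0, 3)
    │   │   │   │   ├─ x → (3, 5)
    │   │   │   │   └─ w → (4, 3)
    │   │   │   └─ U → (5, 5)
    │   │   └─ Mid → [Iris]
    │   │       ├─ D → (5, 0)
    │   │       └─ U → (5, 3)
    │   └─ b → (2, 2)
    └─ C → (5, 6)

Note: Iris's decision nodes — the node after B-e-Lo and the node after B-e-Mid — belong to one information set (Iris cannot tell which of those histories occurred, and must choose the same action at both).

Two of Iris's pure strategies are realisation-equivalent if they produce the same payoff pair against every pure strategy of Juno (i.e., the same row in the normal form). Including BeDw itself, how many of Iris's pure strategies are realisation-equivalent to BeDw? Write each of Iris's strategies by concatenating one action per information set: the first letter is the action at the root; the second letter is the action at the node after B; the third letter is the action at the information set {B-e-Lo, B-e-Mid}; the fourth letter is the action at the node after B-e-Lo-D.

1

Row for BeDw (columns Lo, Mid): (4,3) (5,0).
Every one of Iris's information sets is on the play path for some reply by Juno when Iris follows BeDw.
Changing the action at any of them therefore changes at least one column, so only BeDw itself gives this row.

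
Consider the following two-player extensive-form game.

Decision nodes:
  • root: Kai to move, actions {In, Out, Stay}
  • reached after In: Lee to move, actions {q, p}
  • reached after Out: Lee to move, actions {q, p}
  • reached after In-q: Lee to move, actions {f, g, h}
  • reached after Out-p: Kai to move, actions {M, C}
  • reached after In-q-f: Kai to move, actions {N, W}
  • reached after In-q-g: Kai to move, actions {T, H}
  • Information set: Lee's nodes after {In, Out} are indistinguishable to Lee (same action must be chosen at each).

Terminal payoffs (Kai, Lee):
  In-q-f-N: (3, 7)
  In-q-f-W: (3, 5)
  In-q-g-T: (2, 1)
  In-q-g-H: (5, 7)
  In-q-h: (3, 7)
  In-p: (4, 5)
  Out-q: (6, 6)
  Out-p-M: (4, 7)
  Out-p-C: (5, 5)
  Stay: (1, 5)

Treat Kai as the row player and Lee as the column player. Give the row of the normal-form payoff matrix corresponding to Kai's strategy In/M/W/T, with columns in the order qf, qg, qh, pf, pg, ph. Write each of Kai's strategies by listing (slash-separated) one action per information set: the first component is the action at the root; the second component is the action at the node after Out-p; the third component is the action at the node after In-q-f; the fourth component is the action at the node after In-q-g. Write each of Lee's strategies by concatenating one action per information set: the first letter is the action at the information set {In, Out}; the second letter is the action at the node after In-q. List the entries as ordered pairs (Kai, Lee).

(3,5) (2,1) (3,7) (4,5) (4,5) (4,5)

vs qf: Kai plays In → Lee plays q at [In] → Lee plays f at [In-q] → Kai plays W at [In-q-f] → (3, 5)
vs qg: Kai plays In → Lee plays q at [In] → Lee plays g at [In-q] → Kai plays T at [In-q-g] → (2, 1)
vs qh: Kai plays In → Lee plays q at [In] → Lee plays h at [In-q] → (3, 7)
vs pf: Kai plays In → Lee plays p at [In] → (4, 5)
vs pg: Kai plays In → Lee plays p at [In] → (4, 5)
vs ph: Kai plays In → Lee plays p at [In] → (4, 5)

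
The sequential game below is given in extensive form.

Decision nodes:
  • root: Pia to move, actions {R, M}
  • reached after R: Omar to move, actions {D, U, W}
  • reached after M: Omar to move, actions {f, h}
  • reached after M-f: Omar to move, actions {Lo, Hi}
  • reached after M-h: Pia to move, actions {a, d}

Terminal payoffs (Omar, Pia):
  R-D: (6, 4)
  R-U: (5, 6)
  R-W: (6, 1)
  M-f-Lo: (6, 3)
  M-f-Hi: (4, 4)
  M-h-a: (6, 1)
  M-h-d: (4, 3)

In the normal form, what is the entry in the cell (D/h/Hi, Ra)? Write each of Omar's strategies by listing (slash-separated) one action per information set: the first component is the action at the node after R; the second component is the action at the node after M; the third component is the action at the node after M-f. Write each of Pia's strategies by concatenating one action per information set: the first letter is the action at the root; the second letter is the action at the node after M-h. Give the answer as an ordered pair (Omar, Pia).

Trace the play path from the root:
  Pia plays R
  Omar plays D at [R]
→ terminal payoff (6, 4).
(Omar's choice at the node after M is never reached on this path, so it doesn't affect the outcome.)

(6, 4)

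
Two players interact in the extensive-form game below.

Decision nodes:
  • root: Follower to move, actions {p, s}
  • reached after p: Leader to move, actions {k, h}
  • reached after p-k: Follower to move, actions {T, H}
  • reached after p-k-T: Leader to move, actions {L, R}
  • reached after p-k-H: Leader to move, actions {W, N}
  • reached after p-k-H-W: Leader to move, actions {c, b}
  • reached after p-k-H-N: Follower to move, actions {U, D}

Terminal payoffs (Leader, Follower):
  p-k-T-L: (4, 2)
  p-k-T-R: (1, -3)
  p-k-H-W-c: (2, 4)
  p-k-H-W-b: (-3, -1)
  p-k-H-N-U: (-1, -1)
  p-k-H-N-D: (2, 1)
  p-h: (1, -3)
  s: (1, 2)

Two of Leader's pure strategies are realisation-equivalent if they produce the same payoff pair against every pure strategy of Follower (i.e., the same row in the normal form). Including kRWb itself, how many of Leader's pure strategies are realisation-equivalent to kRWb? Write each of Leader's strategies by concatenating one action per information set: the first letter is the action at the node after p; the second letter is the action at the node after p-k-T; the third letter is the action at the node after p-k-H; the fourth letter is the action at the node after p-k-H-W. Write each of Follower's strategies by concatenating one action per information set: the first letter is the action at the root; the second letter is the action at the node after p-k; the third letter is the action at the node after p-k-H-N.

1

Row for kRWb (columns pTU, pTD, pHU, pHD, sTU, sTD, sHU, sHD): (1,-3) (1,-3) (-3,-1) (-3,-1) (1,2) (1,2) (1,2) (1,2).
Every one of Leader's information sets is on the play path for some reply by Follower when Leader follows kRWb.
Changing the action at any of them therefore changes at least one column, so only kRWb itself gives this row.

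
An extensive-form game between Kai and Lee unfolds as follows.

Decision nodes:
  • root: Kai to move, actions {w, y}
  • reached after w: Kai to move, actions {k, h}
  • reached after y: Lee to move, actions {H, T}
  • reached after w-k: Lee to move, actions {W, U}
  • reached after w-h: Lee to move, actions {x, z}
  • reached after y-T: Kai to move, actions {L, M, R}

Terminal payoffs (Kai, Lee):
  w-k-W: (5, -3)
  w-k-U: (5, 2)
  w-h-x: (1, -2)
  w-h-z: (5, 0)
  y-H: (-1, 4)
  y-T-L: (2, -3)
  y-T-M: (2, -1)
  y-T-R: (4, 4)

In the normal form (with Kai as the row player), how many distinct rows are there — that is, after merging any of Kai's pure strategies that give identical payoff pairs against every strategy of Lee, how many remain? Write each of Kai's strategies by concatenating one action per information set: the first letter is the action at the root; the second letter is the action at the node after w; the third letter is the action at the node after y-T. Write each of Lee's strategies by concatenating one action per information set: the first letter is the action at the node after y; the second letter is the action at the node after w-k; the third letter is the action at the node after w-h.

Kai has 12 pure strategies: wkL, wkM, wkR, whL, whM, whR, ykL, ykM, ykR, yhL, yhM, yhR. Columns: HWx, HWz, HUx, HUz, TWx, TWz, TUx, TUz.
{wkL, wkM, wkR} → row (5,-3) (5,-3) (5,2) (5,2) (5,-3) (5,-3) (5,2) (5,2)
{whL, whM, whR} → row (1,-2) (5,0) (1,-2) (5,0) (1,-2) (5,0) (1,-2) (5,0)
{ykL, yhL} → row (-1,4) (-1,4) (-1,4) (-1,4) (2,-3) (2,-3) (2,-3) (2,-3)
{ykM, yhM} → row (-1,4) (-1,4) (-1,4) (-1,4) (2,-1) (2,-1) (2,-1) (2,-1)
{ykR, yhR} → row (-1,4) (-1,4) (-1,4) (-1,4) (4,4) (4,4) (4,4) (4,4)
That's 5 distinct rows out of 12 strategies.

5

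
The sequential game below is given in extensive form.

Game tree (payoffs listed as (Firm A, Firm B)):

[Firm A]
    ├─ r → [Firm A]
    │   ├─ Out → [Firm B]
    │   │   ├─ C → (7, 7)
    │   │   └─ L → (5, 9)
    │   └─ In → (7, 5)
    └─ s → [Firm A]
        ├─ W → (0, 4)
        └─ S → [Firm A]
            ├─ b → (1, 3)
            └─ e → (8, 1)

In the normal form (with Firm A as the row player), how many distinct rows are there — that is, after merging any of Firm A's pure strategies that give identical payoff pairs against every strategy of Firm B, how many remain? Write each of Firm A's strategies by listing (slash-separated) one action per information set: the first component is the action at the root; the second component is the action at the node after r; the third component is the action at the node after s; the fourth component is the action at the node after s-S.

5

Firm A has 16 pure strategies: r/Out/W/b, r/Out/W/e, r/Out/S/b, r/Out/S/e, r/In/W/b, r/In/W/e, r/In/S/b, r/In/S/e, s/Out/W/b, s/Out/W/e, s/Out/S/b, s/Out/S/e, s/In/W/b, s/In/W/e, s/In/S/b, s/In/S/e. Columns: C, L.
{r/Out/W/b, r/Out/W/e, r/Out/S/b, r/Out/S/e} → row (7,7) (5,9)
{r/In/W/b, r/In/W/e, r/In/S/b, r/In/S/e} → row (7,5) (7,5)
{s/Out/W/b, s/Out/W/e, s/In/W/b, s/In/W/e} → row (0,4) (0,4)
{s/Out/S/b, s/In/S/b} → row (1,3) (1,3)
{s/Out/S/e, s/In/S/e} → row (8,1) (8,1)
That's 5 distinct rows out of 16 strategies.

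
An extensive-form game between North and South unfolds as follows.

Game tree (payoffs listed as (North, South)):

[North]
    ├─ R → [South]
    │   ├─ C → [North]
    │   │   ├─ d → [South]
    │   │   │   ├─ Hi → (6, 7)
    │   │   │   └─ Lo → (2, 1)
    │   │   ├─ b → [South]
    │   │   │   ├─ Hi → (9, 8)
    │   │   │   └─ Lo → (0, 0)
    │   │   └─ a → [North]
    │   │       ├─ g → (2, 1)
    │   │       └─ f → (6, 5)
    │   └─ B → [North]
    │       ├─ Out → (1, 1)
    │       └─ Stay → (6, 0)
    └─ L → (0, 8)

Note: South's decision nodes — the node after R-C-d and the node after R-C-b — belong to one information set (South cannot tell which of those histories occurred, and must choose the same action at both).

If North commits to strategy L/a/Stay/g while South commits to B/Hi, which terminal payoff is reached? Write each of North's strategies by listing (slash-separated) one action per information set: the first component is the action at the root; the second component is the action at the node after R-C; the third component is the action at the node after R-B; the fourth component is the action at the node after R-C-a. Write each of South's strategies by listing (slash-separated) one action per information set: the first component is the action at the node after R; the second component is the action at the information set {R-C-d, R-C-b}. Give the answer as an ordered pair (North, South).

(0, 8)

Trace the play path from the root:
  North plays L
→ terminal payoff (0, 8).
(North's choice at the node after R-C is never reached on this path, so it doesn't affect the outcome.)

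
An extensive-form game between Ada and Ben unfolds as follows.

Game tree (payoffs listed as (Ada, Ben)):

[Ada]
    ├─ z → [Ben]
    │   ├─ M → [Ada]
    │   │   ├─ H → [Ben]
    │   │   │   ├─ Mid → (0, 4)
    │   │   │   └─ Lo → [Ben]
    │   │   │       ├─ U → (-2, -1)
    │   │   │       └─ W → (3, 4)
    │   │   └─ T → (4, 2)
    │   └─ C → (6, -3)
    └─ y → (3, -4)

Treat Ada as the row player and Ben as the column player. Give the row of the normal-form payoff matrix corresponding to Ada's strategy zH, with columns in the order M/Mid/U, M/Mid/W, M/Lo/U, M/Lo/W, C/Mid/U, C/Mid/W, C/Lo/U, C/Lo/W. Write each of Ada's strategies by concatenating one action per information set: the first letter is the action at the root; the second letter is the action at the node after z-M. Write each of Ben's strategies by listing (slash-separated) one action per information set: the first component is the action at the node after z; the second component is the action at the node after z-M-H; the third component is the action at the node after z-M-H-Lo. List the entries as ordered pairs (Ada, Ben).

vs M/Mid/U: Ada plays z → Ben plays M at [z] → Ada plays H at [z-M] → Ben plays Mid at [z-M-H] → (0, 4)
vs M/Mid/W: Ada plays z → Ben plays M at [z] → Ada plays H at [z-M] → Ben plays Mid at [z-M-H] → (0, 4)
vs M/Lo/U: Ada plays z → Ben plays M at [z] → Ada plays H at [z-M] → Ben plays Lo at [z-M-H] → Ben plays U at [z-M-H-Lo] → (-2, -1)
vs M/Lo/W: Ada plays z → Ben plays M at [z] → Ada plays H at [z-M] → Ben plays Lo at [z-M-H] → Ben plays W at [z-M-H-Lo] → (3, 4)
vs C/Mid/U: Ada plays z → Ben plays C at [z] → (6, -3)
vs C/Mid/W: Ada plays z → Ben plays C at [z] → (6, -3)
vs C/Lo/U: Ada plays z → Ben plays C at [z] → (6, -3)
vs C/Lo/W: Ada plays z → Ben plays C at [z] → (6, -3)

(0,4) (0,4) (-2,-1) (3,4) (6,-3) (6,-3) (6,-3) (6,-3)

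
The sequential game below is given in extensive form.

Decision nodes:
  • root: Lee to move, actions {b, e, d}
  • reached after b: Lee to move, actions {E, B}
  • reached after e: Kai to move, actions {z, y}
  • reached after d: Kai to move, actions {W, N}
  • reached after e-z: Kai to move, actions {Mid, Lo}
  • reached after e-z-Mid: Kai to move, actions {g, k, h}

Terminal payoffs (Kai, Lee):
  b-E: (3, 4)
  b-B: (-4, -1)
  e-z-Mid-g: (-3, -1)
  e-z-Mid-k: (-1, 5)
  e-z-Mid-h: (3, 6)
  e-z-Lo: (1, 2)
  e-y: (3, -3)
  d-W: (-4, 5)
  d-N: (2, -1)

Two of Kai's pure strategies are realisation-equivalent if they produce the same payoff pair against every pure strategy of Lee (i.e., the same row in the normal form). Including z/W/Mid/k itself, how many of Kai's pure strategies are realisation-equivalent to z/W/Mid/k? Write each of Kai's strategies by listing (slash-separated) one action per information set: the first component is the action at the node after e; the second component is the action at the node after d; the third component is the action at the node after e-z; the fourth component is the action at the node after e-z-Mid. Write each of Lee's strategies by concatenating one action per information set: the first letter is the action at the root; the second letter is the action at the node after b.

Row for z/W/Mid/k (columns bE, bB, eE, eB, dE, dB): (3,4) (-4,-1) (-1,5) (-1,5) (-4,5) (-4,5).
Every one of Kai's information sets is on the play path for some reply by Lee when Kai follows z/W/Mid/k.
Changing the action at any of them therefore changes at least one column, so only z/W/Mid/k itself gives this row.

1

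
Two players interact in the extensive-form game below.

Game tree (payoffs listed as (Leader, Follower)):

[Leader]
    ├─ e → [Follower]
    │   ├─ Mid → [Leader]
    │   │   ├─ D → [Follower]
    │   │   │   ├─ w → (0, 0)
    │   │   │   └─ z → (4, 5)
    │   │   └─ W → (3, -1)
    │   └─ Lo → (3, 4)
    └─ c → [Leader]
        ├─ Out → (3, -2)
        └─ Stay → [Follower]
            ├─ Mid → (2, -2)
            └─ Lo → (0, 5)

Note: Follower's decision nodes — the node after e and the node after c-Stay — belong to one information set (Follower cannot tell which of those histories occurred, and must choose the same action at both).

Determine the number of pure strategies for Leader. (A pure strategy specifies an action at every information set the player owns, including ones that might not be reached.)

Leader owns the root with actions {e, c} — two choices.
Leader owns the node after c with actions {Out, Stay} — two choices.
Leader owns the node after e-Mid with actions {D, W} — two choices.
A pure strategy fixes one action at each information set independently, so the count is the product 2 × 2 × 2 = 8.
(For reference, Follower has 4 pure strategies, giving a 8×4 normal-form matrix.)

8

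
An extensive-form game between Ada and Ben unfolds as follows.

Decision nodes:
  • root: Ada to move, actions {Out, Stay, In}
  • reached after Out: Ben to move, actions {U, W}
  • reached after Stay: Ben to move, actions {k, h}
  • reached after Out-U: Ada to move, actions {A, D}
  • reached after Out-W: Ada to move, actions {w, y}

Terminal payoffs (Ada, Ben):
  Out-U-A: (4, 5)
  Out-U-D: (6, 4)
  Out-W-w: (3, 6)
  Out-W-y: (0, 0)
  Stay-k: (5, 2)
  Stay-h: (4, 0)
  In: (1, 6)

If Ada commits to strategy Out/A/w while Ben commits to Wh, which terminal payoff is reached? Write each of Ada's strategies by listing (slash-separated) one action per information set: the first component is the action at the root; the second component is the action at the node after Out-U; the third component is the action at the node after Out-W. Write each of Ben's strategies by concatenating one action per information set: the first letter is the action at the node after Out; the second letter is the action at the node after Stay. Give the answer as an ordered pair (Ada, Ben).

Trace the play path from the root:
  Ada plays Out
  Ben plays W at [Out]
  Ada plays w at [Out-W]
→ terminal payoff (3, 6).
(Ada's choice at the node after Out-U is never reached on this path, so it doesn't affect the outcome.)

(3, 6)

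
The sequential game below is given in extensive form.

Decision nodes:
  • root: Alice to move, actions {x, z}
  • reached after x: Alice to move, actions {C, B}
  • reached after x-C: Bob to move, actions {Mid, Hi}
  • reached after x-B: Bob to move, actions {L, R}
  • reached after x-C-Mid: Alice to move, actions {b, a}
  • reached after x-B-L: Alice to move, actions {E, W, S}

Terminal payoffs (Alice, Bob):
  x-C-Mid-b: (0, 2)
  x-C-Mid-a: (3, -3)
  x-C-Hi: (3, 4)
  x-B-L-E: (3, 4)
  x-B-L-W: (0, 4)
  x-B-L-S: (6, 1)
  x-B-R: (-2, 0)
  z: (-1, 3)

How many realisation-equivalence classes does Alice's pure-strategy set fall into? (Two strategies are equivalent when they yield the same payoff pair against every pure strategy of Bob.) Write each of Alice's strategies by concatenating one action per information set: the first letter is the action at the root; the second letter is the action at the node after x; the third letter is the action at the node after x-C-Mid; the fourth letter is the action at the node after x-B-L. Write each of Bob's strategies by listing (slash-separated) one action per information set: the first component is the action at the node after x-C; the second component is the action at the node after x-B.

Alice has 24 pure strategies: xCbE, xCbW, xCbS, xCaE, xCaW, xCaS, xBbE, xBbW, xBbS, xBaE, xBaW, xBaS, zCbE, zCbW, zCbS, zCaE, zCaW, zCaS, zBbE, zBbW, zBbS, zBaE, zBaW, zBaS. Columns: Mid/L, Mid/R, Hi/L, Hi/R.
{xCbE, xCbW, xCbS} → row (0,2) (0,2) (3,4) (3,4)
{xCaE, xCaW, xCaS} → row (3,-3) (3,-3) (3,4) (3,4)
{xBbE, xBaE} → row (3,4) (-2,0) (3,4) (-2,0)
{xBbW, xBaW} → row (0,4) (-2,0) (0,4) (-2,0)
{xBbS, xBaS} → row (6,1) (-2,0) (6,1) (-2,0)
{zCbE, zCbW, zCbS, zCaE, zCaW, zCaS, zBbE, zBbW, zBbS, zBaE, zBaW, zBaS} → row (-1,3) (-1,3) (-1,3) (-1,3)
That's 6 distinct rows out of 24 strategies.

6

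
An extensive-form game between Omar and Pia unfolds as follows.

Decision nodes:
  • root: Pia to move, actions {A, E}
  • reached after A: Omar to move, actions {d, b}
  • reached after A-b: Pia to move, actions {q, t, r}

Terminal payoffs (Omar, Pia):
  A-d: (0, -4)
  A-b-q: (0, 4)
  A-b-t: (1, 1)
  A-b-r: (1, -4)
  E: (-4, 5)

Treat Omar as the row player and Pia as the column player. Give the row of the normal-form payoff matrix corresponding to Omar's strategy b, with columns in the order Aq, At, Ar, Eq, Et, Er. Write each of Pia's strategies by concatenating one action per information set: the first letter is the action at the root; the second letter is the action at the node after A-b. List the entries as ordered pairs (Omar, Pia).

(0,4) (1,1) (1,-4) (-4,5) (-4,5) (-4,5)

vs Aq: Pia plays A → Omar plays b at [A] → Pia plays q at [A-b] → (0, 4)
vs At: Pia plays A → Omar plays b at [A] → Pia plays t at [A-b] → (1, 1)
vs Ar: Pia plays A → Omar plays b at [A] → Pia plays r at [A-b] → (1, -4)
vs Eq: Pia plays E → (-4, 5)
vs Et: Pia plays E → (-4, 5)
vs Er: Pia plays E → (-4, 5)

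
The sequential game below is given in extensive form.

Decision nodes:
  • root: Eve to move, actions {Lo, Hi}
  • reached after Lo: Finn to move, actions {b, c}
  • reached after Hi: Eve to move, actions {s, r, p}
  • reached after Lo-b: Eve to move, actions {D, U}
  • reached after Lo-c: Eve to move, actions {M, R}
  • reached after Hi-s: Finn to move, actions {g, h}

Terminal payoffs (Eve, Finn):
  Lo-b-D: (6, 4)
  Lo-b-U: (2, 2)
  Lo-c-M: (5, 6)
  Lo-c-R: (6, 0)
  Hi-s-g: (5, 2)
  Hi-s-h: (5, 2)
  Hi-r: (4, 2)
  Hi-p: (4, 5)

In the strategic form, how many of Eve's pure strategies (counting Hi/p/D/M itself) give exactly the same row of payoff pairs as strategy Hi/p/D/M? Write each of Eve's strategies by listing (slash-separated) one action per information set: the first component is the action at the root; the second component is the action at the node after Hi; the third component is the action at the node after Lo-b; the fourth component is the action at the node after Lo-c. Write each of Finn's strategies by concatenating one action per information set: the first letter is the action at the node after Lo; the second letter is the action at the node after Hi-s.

Row for Hi/p/D/M (columns bg, bh, cg, ch): (4,5) (4,5) (4,5) (4,5).
Under Hi/p/D/M, Eve's choice at the node after Lo-b and at the node after Lo-c can never be reached regardless of what Finn does, so varying those choices leaves every outcome unchanged.
Holding the reachable choices fixed and varying the unreachable ones freely already gives 2 × 2 = 4 equivalent strategies.
No other strategy reproduces this row, so those 4 are the full class: Hi/p/D/M, Hi/p/D/R, Hi/p/U/M, Hi/p/U/R.

4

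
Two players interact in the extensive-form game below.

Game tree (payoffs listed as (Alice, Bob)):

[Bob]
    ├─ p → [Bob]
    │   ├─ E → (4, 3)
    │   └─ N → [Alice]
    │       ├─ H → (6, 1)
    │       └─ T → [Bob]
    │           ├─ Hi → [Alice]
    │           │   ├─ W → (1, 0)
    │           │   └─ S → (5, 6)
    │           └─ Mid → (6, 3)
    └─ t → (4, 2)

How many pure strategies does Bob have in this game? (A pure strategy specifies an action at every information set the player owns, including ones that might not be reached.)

8

Bob owns the root with actions {p, t} — two choices.
Bob owns the node after p with actions {E, N} — two choices.
Bob owns the node after p-N-T with actions {Hi, Mid} — two choices.
A pure strategy fixes one action at each information set independently, so the count is the product 2 × 2 × 2 = 8.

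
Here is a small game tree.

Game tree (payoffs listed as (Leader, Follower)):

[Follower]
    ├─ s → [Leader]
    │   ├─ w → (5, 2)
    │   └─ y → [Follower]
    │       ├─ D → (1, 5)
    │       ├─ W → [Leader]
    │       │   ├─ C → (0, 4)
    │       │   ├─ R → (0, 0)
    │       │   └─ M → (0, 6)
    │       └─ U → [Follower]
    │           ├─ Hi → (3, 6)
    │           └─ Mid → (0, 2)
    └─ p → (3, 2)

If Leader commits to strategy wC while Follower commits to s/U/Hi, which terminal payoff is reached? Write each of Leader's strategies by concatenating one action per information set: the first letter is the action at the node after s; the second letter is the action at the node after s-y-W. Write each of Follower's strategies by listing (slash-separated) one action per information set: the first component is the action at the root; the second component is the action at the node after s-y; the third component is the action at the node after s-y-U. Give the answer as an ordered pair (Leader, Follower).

Trace the play path from the root:
  Follower plays s
  Leader plays w at [s]
→ terminal payoff (5, 2).
(Leader's choice at the node after s-y-W is never reached on this path, so it doesn't affect the outcome.)

(5, 2)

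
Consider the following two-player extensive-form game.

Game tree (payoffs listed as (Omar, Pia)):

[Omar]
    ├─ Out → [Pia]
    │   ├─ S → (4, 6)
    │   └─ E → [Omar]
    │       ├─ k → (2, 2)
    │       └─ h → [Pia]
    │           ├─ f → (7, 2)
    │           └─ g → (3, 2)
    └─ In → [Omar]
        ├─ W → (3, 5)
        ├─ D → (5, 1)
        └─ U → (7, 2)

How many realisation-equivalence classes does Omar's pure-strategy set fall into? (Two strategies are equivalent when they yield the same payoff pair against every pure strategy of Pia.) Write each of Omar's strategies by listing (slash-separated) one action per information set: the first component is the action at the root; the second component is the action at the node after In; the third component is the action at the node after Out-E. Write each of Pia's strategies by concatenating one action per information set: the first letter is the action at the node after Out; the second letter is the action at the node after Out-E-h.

5

Omar has 12 pure strategies: Out/W/k, Out/W/h, Out/D/k, Out/D/h, Out/U/k, Out/U/h, In/W/k, In/W/h, In/D/k, In/D/h, In/U/k, In/U/h. Columns: Sf, Sg, Ef, Eg.
{Out/W/k, Out/D/k, Out/U/k} → row (4,6) (4,6) (2,2) (2,2)
{Out/W/h, Out/D/h, Out/U/h} → row (4,6) (4,6) (7,2) (3,2)
{In/W/k, In/W/h} → row (3,5) (3,5) (3,5) (3,5)
{In/D/k, In/D/h} → row (5,1) (5,1) (5,1) (5,1)
{In/U/k, In/U/h} → row (7,2) (7,2) (7,2) (7,2)
That's 5 distinct rows out of 12 strategies.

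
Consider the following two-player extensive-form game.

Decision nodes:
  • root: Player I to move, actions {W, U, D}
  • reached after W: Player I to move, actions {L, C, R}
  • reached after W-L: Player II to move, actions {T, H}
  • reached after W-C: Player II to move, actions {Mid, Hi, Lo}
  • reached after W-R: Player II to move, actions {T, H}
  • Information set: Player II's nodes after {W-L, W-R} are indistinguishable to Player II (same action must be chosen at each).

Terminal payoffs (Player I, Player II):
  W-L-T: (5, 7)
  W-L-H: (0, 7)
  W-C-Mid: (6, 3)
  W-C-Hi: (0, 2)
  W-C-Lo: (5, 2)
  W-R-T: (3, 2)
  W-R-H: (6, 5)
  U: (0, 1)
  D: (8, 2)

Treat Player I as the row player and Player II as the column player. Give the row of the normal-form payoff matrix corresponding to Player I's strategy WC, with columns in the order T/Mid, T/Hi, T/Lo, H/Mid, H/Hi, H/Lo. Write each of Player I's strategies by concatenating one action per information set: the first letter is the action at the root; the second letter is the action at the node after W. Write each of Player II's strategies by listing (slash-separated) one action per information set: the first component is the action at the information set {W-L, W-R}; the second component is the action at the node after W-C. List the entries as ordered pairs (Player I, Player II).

(6,3) (0,2) (5,2) (6,3) (0,2) (5,2)

vs T/Mid: Player I plays W → Player I plays C at [W] → Player II plays Mid at [W-C] → (6, 3)
vs T/Hi: Player I plays W → Player I plays C at [W] → Player II plays Hi at [W-C] → (0, 2)
vs T/Lo: Player I plays W → Player I plays C at [W] → Player II plays Lo at [W-C] → (5, 2)
vs H/Mid: Player I plays W → Player I plays C at [W] → Player II plays Mid at [W-C] → (6, 3)
vs H/Hi: Player I plays W → Player I plays C at [W] → Player II plays Hi at [W-C] → (0, 2)
vs H/Lo: Player I plays W → Player I plays C at [W] → Player II plays Lo at [W-C] → (5, 2)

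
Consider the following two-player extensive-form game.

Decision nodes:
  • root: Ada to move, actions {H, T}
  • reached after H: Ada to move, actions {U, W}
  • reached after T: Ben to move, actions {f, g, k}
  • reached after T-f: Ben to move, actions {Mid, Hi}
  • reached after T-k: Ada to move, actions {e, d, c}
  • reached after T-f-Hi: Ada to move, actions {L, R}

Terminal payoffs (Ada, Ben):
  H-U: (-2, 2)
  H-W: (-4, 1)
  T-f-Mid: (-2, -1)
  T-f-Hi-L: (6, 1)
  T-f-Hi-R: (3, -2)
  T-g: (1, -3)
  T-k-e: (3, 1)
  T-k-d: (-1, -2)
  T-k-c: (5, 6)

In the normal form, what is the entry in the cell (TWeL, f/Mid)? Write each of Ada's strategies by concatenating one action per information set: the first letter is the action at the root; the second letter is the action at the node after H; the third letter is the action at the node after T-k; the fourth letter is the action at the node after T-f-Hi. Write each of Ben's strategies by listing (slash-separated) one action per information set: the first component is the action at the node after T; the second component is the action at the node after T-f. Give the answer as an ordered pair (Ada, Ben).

(-2, -1)

Trace the play path from the root:
  Ada plays T
  Ben plays f at [T]
  Ben plays Mid at [T-f]
→ terminal payoff (-2, -1).
(Ada's choice at the node after H is never reached on this path, so it doesn't affect the outcome.)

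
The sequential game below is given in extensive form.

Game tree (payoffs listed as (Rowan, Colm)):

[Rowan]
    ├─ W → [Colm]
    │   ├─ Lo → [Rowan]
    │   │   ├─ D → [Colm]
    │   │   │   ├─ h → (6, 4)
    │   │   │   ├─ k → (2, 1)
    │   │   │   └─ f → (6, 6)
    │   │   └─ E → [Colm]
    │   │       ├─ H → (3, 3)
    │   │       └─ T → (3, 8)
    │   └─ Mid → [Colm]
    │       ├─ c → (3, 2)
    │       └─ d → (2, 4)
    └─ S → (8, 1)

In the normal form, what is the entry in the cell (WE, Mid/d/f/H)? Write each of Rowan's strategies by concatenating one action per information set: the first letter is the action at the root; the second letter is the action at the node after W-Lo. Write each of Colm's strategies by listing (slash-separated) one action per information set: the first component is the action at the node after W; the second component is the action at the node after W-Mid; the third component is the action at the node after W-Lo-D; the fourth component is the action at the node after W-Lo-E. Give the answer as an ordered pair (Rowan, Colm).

(2, 4)

Trace the play path from the root:
  Rowan plays W
  Colm plays Mid at [W]
  Colm plays d at [W-Mid]
→ terminal payoff (2, 4).
(Rowan's choice at the node after W-Lo is never reached on this path, so it doesn't affect the outcome.)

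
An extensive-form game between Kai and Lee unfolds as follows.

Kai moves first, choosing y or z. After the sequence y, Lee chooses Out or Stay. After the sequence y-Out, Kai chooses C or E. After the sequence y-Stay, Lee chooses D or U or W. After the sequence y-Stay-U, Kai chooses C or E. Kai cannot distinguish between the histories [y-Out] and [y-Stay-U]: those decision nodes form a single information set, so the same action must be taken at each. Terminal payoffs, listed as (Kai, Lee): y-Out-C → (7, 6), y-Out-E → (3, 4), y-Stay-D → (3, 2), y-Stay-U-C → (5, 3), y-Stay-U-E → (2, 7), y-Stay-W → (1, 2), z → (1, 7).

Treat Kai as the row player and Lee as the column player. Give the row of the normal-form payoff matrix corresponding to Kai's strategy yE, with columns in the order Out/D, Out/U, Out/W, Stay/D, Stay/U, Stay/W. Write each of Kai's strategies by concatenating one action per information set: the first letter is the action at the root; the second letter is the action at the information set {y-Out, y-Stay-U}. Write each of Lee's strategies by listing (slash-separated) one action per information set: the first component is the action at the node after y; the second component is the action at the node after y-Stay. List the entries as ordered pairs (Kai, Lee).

(3,4) (3,4) (3,4) (3,2) (2,7) (1,2)

vs Out/D: Kai plays y → Lee plays Out at [y] → Kai plays E at [y-Out] → (3, 4)
vs Out/U: Kai plays y → Lee plays Out at [y] → Kai plays E at [y-Out] → (3, 4)
vs Out/W: Kai plays y → Lee plays Out at [y] → Kai plays E at [y-Out] → (3, 4)
vs Stay/D: Kai plays y → Lee plays Stay at [y] → Lee plays D at [y-Stay] → (3, 2)
vs Stay/U: Kai plays y → Lee plays Stay at [y] → Lee plays U at [y-Stay] → Kai plays E at [y-Stay-U] → (2, 7)
vs Stay/W: Kai plays y → Lee plays Stay at [y] → Lee plays W at [y-Stay] → (1, 2)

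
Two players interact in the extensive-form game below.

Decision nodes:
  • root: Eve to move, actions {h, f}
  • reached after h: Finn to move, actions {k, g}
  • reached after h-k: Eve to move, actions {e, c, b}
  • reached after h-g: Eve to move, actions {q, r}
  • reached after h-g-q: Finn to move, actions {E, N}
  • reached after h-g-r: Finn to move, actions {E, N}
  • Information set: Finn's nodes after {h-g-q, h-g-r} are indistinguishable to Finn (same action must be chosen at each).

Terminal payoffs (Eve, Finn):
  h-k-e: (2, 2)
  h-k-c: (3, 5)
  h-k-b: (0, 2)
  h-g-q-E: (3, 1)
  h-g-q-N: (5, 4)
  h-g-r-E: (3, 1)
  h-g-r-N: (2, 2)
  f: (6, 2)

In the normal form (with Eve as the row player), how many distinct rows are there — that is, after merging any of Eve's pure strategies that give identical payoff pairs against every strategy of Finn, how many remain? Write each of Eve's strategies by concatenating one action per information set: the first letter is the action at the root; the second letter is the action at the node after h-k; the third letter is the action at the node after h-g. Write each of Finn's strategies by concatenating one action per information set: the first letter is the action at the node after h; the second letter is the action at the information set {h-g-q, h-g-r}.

Eve has 12 pure strategies: heq, her, hcq, hcr, hbq, hbr, feq, fer, fcq, fcr, fbq, fbr. Columns: kE, kN, gE, gN.
{heq} → row (2,2) (2,2) (3,1) (5,4)
{her} → row (2,2) (2,2) (3,1) (2,2)
{hcq} → row (3,5) (3,5) (3,1) (5,4)
{hcr} → row (3,5) (3,5) (3,1) (2,2)
{hbq} → row (0,2) (0,2) (3,1) (5,4)
{hbr} → row (0,2) (0,2) (3,1) (2,2)
{feq, fer, fcq, fcr, fbq, fbr} → row (6,2) (6,2) (6,2) (6,2)
That's 7 distinct rows out of 12 strategies.

7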